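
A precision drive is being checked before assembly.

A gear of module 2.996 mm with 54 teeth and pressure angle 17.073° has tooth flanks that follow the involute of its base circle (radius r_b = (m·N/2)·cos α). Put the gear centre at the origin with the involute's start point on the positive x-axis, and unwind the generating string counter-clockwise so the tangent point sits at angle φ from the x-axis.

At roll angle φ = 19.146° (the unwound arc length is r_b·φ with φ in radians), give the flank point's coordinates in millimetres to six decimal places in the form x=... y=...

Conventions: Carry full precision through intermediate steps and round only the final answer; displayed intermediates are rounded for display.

x=81.524742 y=0.951087

single-mesh involute tooth geometry (54T wheel at module 2.996)
pitch radius r_p = m·N/2 = 2.996·54/2 = 80.892000
base radius r_b = r_p·cos α = 80.892000·cos 17.073° = 77.327209
roll angle φ = 19.146° = 0.33416074 rad
x = r_b·(cos φ + φ·sin φ) = 81.524742
y = r_b·(sin φ − φ·cos φ) = 0.951087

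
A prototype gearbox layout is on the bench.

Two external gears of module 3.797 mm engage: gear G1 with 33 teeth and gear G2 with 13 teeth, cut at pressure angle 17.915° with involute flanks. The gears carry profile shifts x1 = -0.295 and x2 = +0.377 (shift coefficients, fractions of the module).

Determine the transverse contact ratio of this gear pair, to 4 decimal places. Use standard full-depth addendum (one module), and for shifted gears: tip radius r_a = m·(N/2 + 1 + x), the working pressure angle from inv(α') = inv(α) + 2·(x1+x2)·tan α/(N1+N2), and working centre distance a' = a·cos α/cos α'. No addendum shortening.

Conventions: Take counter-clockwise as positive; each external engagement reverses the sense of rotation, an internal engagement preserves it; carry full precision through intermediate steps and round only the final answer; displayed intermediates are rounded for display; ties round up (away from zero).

topology: single-mesh involute geometry — m = 3.797, 33T/13T pair
base radii: r_b1 = 59.612822, r_b2 = 23.483839
tip radii: r_a1 = 65.327385, r_a2 = 29.908969
inv(α') = inv(17.915°) + 2·(-0.295+0.377)·tan α/(33+13) = 0.01175716  ⇒  α' = 18.52441°
a' = a·cos α / cos α' = 87.3310·cos 17.915°/cos 18.52441° = 87.637288
action lengths: √(r_a1²−r_b1²) = 26.720380, √(r_a2²−r_b2²) = 18.521764
base pitch p_b = π·m·cos α = 11.350255
CR = (26.720380 + 18.521764 − 87.637288·sin 18.52441°)/11.350255 = 1.532919
contact ratio ≈ 1.5329

1.5329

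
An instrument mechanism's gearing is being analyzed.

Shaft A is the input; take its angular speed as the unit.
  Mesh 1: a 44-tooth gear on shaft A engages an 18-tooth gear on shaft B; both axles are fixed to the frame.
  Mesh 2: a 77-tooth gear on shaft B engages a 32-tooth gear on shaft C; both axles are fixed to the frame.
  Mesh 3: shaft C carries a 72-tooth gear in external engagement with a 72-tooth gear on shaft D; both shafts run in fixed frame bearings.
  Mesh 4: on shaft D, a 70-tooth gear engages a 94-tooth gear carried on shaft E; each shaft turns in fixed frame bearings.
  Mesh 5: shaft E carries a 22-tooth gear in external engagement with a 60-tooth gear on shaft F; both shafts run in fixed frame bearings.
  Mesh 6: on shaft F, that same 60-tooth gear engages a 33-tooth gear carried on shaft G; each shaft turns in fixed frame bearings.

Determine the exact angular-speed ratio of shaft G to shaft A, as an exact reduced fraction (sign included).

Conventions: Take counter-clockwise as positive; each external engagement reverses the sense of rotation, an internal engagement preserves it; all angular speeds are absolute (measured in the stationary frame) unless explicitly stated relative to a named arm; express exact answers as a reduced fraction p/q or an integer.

29645/10152

class = fixed-axis compound train [6 meshes; 6 ratios multiply, 6 sense flips]
mesh 1 [44T→18T]: running ratio 22/9, sense −
mesh 2 [77T→32T]: running ratio 847/144, sense +
mesh 3 [72T→72T]: running ratio 847/144, sense −
mesh 4 [70T→94T]: running ratio 29645/6768, sense +
mesh 5 [22T→60T]: running ratio 65219/40608, sense −
mesh 6 [60T→33T]: running ratio 29645/10152, sense +
ω_out/ω_in = 29645/10152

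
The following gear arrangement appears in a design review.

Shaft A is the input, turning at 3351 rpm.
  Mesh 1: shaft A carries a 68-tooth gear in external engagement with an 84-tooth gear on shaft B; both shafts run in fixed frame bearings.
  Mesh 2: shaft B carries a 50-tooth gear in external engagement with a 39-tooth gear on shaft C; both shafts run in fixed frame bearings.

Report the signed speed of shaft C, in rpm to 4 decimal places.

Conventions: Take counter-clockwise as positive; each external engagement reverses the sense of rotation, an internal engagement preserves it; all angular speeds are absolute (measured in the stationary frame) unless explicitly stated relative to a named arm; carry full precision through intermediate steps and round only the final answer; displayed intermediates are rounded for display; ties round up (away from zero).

topology: fixed-axis compound train — 2 meshes, A→C
mesh 1 [68T→84T]: ω = 3351.0000×68/84 = 2712.7143 rpm, sense flips to −
mesh 2 [50T→39T]: ω = 2712.7143×50/39 = 3477.8388 rpm, sense flips to +
signed output speed = +3477.8388 rpm

+3477.8388 rpm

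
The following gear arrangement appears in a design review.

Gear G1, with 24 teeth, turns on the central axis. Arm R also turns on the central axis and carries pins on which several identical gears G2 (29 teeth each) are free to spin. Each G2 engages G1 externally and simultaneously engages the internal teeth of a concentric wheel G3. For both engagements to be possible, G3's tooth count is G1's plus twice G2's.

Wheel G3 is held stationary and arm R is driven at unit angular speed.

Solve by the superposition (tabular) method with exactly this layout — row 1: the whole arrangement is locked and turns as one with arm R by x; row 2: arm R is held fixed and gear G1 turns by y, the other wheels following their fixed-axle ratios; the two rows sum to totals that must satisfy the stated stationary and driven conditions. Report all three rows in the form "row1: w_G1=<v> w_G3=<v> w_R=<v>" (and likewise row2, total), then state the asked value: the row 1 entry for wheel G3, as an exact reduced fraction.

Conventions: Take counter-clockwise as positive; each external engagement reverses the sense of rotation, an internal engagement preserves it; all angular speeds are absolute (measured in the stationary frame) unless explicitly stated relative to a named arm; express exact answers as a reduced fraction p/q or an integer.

topology: planetary set — G1 24T / G2 29T / G3 82T, arm = carrier (Willis)
row 1: whole set turns with the arm by x
superposition row 2 [arm held]: sun y, ring −(24/82)·y, arm 0
boundary: total ω_ring = x − (24/82)·y = 0 and total ω_arm = x = 1  ⇒  y = 41/12, x = 1
row 2 ring = −(24/82)·41/12 = -1
totals (row 1 + row 2): sun 1 + 41/12 = 53/12, ring 1 + (-1) = 0, arm 1 + 0 = 1
asked cell (row1, ring) = 1

row1: w_G1=1 w_G3=1 w_R=1
row2: w_G1=41/12 w_G3=-1 w_R=0
total: w_G1=53/12 w_G3=0 w_R=1
asked value: 1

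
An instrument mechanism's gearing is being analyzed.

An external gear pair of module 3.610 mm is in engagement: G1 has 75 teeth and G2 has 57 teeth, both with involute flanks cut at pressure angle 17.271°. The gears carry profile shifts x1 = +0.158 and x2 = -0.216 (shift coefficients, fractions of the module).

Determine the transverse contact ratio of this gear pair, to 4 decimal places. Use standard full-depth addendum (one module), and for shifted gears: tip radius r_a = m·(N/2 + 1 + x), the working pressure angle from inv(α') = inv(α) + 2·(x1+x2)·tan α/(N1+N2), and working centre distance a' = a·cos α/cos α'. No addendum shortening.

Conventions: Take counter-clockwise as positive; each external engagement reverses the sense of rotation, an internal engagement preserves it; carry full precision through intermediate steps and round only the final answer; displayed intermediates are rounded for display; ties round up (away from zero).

recognized (one external pair, fixed centres): single-mesh tooth geometry, m = 3.610, N1 = 75, N2 = 57
base radii: r_b1 = 129.271103, r_b2 = 98.246038
tip radii: r_a1 = 139.555380, r_a2 = 105.715240
inv(α') = inv(17.271°) + 2·(+0.158-0.216)·tan α/(75+57) = 0.00920112  ⇒  α' = 17.10741°
a' = a·cos α / cos α' = 238.2600·cos 17.271°/cos 17.10741° = 238.049656
action lengths: √(r_a1²−r_b1²) = 52.580283, √(r_a2²−r_b2²) = 39.031116
base pitch p_b = π·m·cos α = 10.829791
CR = (52.580283 + 39.031116 − 238.049656·sin 17.10741°)/10.829791 = 1.993184
contact ratio ≈ 1.9932

1.9932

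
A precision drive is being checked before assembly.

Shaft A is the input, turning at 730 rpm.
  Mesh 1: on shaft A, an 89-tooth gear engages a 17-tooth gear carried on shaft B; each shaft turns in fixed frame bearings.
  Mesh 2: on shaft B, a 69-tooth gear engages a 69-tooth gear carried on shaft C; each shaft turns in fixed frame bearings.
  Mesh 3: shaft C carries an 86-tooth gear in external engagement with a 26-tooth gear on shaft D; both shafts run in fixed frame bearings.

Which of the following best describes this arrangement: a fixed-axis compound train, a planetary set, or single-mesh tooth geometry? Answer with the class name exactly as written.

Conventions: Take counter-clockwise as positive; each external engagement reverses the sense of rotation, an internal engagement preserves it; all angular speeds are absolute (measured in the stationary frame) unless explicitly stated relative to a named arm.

fixed-axis compound train

class = fixed-axis compound train [3 meshes; 3 ratios multiply, 3 sense flips]
classification: fixed-axis compound train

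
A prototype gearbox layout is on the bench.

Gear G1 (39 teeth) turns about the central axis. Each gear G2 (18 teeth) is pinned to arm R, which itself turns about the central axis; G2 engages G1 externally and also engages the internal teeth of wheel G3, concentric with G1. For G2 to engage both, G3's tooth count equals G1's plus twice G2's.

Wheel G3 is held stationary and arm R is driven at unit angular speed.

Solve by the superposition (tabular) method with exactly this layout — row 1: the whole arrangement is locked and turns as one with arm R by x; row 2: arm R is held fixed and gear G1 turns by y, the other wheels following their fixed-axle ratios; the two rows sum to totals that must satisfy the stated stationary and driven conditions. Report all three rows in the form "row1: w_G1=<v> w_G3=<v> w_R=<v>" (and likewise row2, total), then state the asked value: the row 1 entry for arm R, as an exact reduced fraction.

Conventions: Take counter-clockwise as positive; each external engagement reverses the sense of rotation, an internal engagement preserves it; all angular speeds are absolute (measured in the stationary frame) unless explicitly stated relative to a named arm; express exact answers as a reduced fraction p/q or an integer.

topology: planetary set — G1 39T / G2 18T / G3 75T, arm = carrier (Willis)
row 1 — lock + rotate with arm: ω_sun = ω_ring = ω_arm = x
superposition row 2 [arm held]: sun y, ring −(39/75)·y, arm 0
boundary: total ω_ring = x − (39/75)·y = 0 and total ω_arm = x = 1  ⇒  y = 25/13, x = 1
row 2 ring = −(39/75)·25/13 = -1
totals (row 1 + row 2): sun 1 + 25/13 = 38/13, ring 1 + (-1) = 0, arm 1 + 0 = 1
asked cell (row1, arm) = 1

row1: w_G1=1 w_G3=1 w_R=1
row2: w_G1=25/13 w_G3=-1 w_R=0
total: w_G1=38/13 w_G3=0 w_R=1
asked value: 1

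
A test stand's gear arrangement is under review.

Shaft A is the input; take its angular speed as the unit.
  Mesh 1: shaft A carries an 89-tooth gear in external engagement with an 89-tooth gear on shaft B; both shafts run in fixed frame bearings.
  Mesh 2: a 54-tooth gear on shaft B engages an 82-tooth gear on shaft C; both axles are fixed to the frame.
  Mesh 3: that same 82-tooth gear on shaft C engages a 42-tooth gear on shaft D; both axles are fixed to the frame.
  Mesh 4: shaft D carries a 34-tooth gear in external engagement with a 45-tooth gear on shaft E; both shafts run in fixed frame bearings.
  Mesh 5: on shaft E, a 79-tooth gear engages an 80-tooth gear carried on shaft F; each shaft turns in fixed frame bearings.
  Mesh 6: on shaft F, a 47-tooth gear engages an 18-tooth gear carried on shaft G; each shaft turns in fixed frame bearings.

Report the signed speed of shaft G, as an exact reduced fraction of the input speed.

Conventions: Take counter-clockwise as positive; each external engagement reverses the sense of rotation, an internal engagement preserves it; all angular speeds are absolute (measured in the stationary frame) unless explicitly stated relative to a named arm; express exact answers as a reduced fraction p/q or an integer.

63121/25200

6-mesh fixed-axis compound train (all bearings frame-fixed)
mesh 1 [89T→89T]: |ω|/ω_in = 1×89/89 = 1, sense flips to −
mesh 2 [54T→82T]: |ω|/ω_in = 1×54/82 = 27/41, sense flips to +
mesh 3 [82T→42T]: |ω|/ω_in = (27/41)×82/42 = 9/7, sense flips to −
mesh 4 [34T→45T]: |ω|/ω_in = (9/7)×34/45 = 34/35, sense flips to +
mesh 5 [79T→80T]: |ω|/ω_in = (34/35)×79/80 = 1343/1400, sense flips to −
mesh 6 [47T→18T]: |ω|/ω_in = (1343/1400)×47/18 = 63121/25200, sense flips to +
signed output speed (× input speed) = 63121/25200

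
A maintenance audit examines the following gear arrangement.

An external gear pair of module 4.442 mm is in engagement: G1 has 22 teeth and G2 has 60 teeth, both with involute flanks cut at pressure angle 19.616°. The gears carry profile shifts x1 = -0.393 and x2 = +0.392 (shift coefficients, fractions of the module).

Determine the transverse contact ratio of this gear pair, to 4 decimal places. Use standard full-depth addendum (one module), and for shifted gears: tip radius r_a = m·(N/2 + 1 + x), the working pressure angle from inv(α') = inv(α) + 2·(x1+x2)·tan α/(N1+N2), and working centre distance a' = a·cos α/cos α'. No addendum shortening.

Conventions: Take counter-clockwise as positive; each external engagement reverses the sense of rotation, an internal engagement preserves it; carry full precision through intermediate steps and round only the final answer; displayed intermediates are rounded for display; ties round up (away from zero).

1.7370

class = single-mesh tooth geometry [involute pair 22T × 60T, m = 4.442]
base radii: r_b1 = 46.026232, r_b2 = 125.526088
tip radii: r_a1 = 51.558294, r_a2 = 139.443264
inv(α') = inv(19.616°) + 2·(-0.393+0.392)·tan α/(22+60) = 0.01402620  ⇒  α' = 19.61208°
a' = a·cos α / cos α' = 182.1220·cos 19.616°/cos 19.61208° = 182.117558
action lengths: √(r_a1²−r_b1²) = 23.234535, √(r_a2²−r_b2²) = 60.725819
base pitch p_b = π·m·cos α = 13.145061
CR = (23.234535 + 60.725819 − 182.117558·sin 19.61208°)/13.145061 = 1.736969
contact ratio ≈ 1.7370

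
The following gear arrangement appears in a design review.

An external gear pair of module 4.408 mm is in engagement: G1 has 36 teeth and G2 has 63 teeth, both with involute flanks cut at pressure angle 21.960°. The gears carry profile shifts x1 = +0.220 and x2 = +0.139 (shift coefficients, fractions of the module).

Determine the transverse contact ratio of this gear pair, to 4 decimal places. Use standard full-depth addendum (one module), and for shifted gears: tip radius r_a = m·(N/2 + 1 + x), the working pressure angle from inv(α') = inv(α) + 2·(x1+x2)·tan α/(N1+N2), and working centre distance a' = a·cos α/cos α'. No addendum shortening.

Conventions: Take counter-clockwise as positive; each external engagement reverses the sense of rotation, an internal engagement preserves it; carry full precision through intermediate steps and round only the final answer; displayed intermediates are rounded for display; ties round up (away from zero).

1.5950

recognized (one external pair, fixed centres): single-mesh tooth geometry, m = 4.408, N1 = 36, N2 = 63
base radii: r_b1 = 73.587208, r_b2 = 128.777614
tip radii: r_a1 = 84.721760, r_a2 = 143.872712
inv(α') = inv(21.960°) + 2·(+0.220+0.139)·tan α/(36+63) = 0.02286438  ⇒  α' = 22.94110°
a' = a·cos α / cos α' = 218.1960·cos 21.960°/cos 22.94110° = 219.745347
action lengths: √(r_a1²−r_b1²) = 41.984514, √(r_a2²−r_b2²) = 64.153591
base pitch p_b = π·m·cos α = 12.843391
CR = (41.984514 + 64.153591 − 219.745347·sin 22.94110°)/12.843391 = 1.594965
contact ratio ≈ 1.5950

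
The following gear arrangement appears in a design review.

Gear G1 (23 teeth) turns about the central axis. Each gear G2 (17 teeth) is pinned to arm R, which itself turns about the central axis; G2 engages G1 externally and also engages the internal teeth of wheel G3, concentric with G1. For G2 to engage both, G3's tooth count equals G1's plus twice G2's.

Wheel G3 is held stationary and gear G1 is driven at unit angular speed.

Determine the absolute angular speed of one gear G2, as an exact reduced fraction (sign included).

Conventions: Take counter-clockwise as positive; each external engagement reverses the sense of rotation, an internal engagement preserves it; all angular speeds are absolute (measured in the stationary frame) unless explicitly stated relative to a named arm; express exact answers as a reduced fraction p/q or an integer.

-23/34

topology: planetary set — G1 23T / G2 17T / G3 57T, arm = carrier (Willis)
ring teeth: 23 + 2·17 = 57
23(ω_sun−ω_arm) = −57(ω_ring−ω_arm),  ω_ring = 0, ω_sun = 1
23(1−ω_arm) = −57(0−ω_arm)  ⇒  80·ω_arm = 23  ⇒  ω_arm = 23/80
sun–planet mesh: 23·(1−23/80) = −17·(ω_p−ω_arm)  ⇒  ω_p−ω_arm = -1311/1360
ω_p = 23/80 − 1311/1360 = -23/34
exact speed ratio = -23/34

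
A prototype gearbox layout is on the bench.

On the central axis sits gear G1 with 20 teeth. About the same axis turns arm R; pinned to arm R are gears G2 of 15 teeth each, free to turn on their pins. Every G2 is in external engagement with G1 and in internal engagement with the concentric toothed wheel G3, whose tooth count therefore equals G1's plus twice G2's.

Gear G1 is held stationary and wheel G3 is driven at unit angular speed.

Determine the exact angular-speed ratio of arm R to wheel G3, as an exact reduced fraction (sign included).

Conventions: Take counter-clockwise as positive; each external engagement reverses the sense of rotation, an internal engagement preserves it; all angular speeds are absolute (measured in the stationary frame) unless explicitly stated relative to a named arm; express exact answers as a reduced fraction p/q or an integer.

recognized (axles ride arm R): planetary set, 20/15/50 teeth
ring teeth: 20 + 2·15 = 50
20(ω_sun−ω_arm) = −50(ω_ring−ω_arm),  ω_sun = 0, ω_ring = 1
20(0−ω_arm) = −50(1−ω_arm)  ⇒  70·ω_arm = 50  ⇒  ω_arm = 5/7
ω_out/ω_in = 5/7

5/7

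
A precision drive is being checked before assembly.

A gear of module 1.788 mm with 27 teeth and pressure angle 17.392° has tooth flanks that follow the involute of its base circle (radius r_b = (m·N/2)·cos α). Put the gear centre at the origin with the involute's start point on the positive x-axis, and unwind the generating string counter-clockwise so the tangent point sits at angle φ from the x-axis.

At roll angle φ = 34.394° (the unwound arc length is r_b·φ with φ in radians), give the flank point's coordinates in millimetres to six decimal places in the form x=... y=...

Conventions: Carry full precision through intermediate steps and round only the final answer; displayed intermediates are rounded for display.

x=26.818193 y=1.601791

single-mesh involute tooth geometry (27T wheel at module 1.788)
pitch radius r_p = m·N/2 = 1.788·27/2 = 24.138000
base radius r_b = r_p·cos α = 24.138000·cos 17.392° = 23.034461
roll angle φ = 34.394° = 0.60028854 rad
x = r_b·(cos φ + φ·sin φ) = 26.818193
y = r_b·(sin φ − φ·cos φ) = 1.601791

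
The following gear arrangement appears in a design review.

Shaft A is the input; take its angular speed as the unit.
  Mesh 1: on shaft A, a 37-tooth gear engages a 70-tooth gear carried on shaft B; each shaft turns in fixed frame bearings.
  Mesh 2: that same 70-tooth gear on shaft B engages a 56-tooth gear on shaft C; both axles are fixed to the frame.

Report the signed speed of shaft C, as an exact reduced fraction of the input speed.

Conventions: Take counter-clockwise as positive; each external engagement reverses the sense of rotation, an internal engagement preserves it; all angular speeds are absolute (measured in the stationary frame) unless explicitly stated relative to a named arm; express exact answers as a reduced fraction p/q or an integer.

37/56

2-mesh fixed-axis compound train (all bearings frame-fixed)
mesh 1 [37T→70T]: |ω|/ω_in = 1×37/70 = 37/70, sense flips to −
mesh 2 [70T→56T]: |ω|/ω_in = (37/70)×70/56 = 37/56, sense flips to +
signed output speed (× input speed) = 37/56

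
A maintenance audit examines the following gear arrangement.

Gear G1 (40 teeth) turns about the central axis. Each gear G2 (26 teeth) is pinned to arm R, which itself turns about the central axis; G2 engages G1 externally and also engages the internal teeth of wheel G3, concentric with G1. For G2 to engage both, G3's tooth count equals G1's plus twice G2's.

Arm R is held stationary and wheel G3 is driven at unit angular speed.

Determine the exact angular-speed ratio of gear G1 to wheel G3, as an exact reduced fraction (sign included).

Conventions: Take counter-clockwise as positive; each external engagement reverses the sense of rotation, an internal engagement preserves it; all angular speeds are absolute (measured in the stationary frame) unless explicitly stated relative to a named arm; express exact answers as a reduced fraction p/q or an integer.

class = planetary set [G3 = 40+2·26 = 92; Willis about the carrier]
ring teeth: 40 + 2·26 = 92
40(ω_sun−ω_arm) = −92(ω_ring−ω_arm),  ω_arm = 0, ω_ring = 1
ω_sun = 0 − (92/40)(1−0) = -23/10
ω_out/ω_in = -23/10

-23/10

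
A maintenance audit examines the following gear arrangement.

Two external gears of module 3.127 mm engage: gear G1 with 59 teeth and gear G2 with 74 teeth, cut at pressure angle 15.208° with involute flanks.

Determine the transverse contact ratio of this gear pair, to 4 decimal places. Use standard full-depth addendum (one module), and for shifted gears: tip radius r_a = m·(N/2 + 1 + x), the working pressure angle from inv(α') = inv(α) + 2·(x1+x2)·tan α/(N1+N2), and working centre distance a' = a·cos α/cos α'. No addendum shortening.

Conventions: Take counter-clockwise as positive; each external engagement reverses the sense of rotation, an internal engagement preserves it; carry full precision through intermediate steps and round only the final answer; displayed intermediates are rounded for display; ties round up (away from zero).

2.1483

recognized (one external pair, fixed centres): single-mesh tooth geometry, m = 3.127, N1 = 59, N2 = 74
base radii: r_b1 = 89.016016, r_b2 = 111.647207
tip radii: r_a1 = 95.373500, r_a2 = 118.826000
no profile shift: α' = α, a' = a
action lengths: √(r_a1²−r_b1²) = 34.238186, √(r_a2²−r_b2²) = 40.675785
base pitch p_b = π·m·cos α = 9.479731
CR = (34.238186 + 40.675785 − 207.945500·sin 15.20800°)/9.479731 = 2.148256
contact ratio ≈ 2.1483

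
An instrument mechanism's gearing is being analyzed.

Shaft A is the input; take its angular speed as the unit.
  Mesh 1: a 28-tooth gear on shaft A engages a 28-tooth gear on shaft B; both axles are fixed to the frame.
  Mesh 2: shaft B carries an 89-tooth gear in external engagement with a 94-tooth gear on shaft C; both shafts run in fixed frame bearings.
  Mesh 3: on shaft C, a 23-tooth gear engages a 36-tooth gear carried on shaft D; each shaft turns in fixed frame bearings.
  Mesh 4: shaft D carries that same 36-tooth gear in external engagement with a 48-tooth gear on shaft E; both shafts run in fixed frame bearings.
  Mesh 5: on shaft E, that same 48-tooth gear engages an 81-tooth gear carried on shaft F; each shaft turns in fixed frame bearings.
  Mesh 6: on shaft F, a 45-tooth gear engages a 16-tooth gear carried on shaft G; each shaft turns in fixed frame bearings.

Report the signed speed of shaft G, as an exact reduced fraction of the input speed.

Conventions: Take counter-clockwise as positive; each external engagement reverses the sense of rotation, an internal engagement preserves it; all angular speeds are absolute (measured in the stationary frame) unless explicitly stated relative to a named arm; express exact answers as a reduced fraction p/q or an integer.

10235/13536

6-mesh fixed-axis compound train (all bearings frame-fixed)
mesh 1 [28T→28T]: |ω|/ω_in = 1×28/28 = 1, sense flips to −
mesh 2 [89T→94T]: |ω|/ω_in = 1×89/94 = 89/94, sense flips to +
mesh 3 [23T→36T]: |ω|/ω_in = (89/94)×23/36 = 2047/3384, sense flips to −
mesh 4 [36T→48T]: |ω|/ω_in = (2047/3384)×36/48 = 2047/4512, sense flips to +
mesh 5 [48T→81T]: |ω|/ω_in = (2047/4512)×48/81 = 2047/7614, sense flips to −
mesh 6 [45T→16T]: |ω|/ω_in = (2047/7614)×45/16 = 10235/13536, sense flips to +
signed output speed (× input speed) = 10235/13536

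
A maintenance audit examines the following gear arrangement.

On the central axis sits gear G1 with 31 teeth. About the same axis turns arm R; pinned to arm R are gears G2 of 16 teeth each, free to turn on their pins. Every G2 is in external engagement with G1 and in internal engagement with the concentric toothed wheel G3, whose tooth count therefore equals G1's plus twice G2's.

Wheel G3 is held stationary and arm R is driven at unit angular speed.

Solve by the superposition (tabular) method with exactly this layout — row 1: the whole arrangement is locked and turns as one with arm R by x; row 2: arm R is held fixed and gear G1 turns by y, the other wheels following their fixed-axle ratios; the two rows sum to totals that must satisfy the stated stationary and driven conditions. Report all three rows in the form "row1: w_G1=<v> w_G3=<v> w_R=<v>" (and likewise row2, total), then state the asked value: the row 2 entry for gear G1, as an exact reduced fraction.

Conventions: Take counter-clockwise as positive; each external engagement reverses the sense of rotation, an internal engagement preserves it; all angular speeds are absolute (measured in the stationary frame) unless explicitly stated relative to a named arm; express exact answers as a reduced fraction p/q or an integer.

topology: planetary set — G1 31T / G2 16T / G3 63T, arm = carrier (Willis)
row 1 — lock + rotate with arm: ω_sun = ω_ring = ω_arm = x
row 2 — arm fixed, fixed-axis ratios: sun y, ring −(31/63)·y, arm 0
boundary: total ω_ring = x − (31/63)·y = 0 and total ω_arm = x = 1  ⇒  y = 63/31, x = 1
row 2 ring = −(31/63)·63/31 = -1
totals (row 1 + row 2): sun 1 + 63/31 = 94/31, ring 1 + (-1) = 0, arm 1 + 0 = 1
asked cell (row2, sun) = 63/31

row1: w_G1=1 w_G3=1 w_R=1
row2: w_G1=63/31 w_G3=-1 w_R=0
total: w_G1=94/31 w_G3=0 w_R=1
asked value: 63/31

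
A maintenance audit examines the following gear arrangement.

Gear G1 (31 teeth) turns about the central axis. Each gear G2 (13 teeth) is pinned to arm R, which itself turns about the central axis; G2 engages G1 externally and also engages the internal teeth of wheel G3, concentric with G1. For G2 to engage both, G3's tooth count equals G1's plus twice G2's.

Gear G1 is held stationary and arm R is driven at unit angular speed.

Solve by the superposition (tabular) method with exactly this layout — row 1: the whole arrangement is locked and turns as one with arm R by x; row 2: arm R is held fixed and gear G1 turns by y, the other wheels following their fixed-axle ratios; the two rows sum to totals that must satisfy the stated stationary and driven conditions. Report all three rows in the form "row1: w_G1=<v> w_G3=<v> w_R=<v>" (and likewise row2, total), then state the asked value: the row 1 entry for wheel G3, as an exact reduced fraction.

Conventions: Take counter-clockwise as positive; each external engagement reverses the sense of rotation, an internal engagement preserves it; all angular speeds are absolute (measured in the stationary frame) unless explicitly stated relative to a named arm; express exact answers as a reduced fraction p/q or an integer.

planetary set (31T centre, 13T on arm, 57T internal) — Willis relation
row 1 (train locked, turned with arm): all members turn x
row 2: sun turns y, ring = −(31/57)·y, arm 0
boundary: total ω_sun = x + y = 0 and total ω_arm = x = 1  ⇒  y = -1, x = 1
row 2 ring = −(31/57)·(-1) = 31/57
totals (row 1 + row 2): sun 1 + (-1) = 0, ring 1 + 31/57 = 88/57, arm 1 + 0 = 1
asked cell (row1, ring) = 1

row1: w_G1=1 w_G3=1 w_R=1
row2: w_G1=-1 w_G3=31/57 w_R=0
total: w_G1=0 w_G3=88/57 w_R=1
asked value: 1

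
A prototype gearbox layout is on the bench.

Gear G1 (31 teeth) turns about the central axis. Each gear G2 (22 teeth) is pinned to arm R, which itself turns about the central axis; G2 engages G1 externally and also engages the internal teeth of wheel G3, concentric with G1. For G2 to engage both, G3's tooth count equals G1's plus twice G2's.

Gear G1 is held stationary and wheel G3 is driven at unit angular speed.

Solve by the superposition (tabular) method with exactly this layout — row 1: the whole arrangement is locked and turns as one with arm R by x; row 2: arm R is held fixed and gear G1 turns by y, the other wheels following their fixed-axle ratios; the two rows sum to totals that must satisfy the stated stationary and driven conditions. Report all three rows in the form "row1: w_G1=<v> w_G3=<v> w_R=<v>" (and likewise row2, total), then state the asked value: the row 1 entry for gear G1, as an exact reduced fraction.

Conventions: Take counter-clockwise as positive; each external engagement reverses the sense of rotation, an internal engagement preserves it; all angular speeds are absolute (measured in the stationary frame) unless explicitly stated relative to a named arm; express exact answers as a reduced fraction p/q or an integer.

row1: w_G1=75/106 w_G3=75/106 w_R=75/106
row2: w_G1=-75/106 w_G3=31/106 w_R=0
total: w_G1=0 w_G3=1 w_R=75/106
asked value: 75/106

recognized (axles ride arm R): planetary set, 31/22/75 teeth
row 1: whole set turns with the arm by x
superposition row 2 [arm held]: sun y, ring −(31/75)·y, arm 0
boundary: total ω_sun = x + y = 0 and total ω_ring = x − (31/75)·y = 1  ⇒  y = -75/106, x = 75/106
row 2 ring = −(31/75)·(-75/106) = 31/106
totals (row 1 + row 2): sun 75/106 + (-75/106) = 0, ring 75/106 + 31/106 = 1, arm 75/106 + 0 = 75/106
asked cell (row1, sun) = 75/106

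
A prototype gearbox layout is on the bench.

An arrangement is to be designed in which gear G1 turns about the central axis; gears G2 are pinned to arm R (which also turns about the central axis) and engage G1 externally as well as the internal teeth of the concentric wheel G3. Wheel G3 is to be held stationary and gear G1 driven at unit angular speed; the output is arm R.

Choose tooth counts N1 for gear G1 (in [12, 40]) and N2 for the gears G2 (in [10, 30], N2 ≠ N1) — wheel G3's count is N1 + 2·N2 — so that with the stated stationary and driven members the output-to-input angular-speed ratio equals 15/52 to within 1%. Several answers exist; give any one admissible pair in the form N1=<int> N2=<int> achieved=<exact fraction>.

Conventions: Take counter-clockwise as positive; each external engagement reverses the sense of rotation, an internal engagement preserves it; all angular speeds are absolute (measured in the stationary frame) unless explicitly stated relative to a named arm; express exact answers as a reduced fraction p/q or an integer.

design class (target 15/52): planetary set
Willis with ω_ring = 0: ω_arm/ω_sun = N1/(N1+N3); set equal to 15/52  ⇒  N3/N1 = 1/(15/52) − 1 = 37/15
N3 = N1 + 2·N2  ⇒  N2/N1 = (N3/N1 − 1)/2 = (37/15 − 1)/2 = 11/15
smallest multiple with N1 ≥ 12 and N2 ≥ 10: k = 1  ⇒  N1 = 1·15 = 15, N2 = 1·11 = 11 (N1 ≤ 40, N2 ≤ 30, N2 ≠ N1 ✓), N3 = 15 + 2·11 = 37
check: N1/(N1+N3) with N1 = 15, N3 = 37 gives 15/52; |achieved − target| = 0 ≤ 3/1040 ✓

N1=15 N2=11 achieved=15/52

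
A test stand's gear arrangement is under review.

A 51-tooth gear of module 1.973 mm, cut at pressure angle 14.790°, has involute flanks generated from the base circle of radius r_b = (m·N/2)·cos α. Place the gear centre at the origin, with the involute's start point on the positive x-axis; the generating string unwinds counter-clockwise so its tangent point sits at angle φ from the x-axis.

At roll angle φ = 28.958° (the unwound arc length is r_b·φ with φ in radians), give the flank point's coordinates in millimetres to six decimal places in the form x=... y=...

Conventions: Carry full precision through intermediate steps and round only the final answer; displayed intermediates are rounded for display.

class = single-mesh tooth geometry [base-circle involute, m = 1.973, 51T]
pitch radius r_p = m·N/2 = 1.973·51/2 = 50.311500
base radius r_b = r_p·cos α = 50.311500·cos 14.790° = 48.644577
roll angle φ = 28.958° = 0.50541244 rad
x = r_b·(cos φ + φ·sin φ) = 54.466339
y = r_b·(sin φ − φ·cos φ) = 2.040406

x=54.466339 y=2.040406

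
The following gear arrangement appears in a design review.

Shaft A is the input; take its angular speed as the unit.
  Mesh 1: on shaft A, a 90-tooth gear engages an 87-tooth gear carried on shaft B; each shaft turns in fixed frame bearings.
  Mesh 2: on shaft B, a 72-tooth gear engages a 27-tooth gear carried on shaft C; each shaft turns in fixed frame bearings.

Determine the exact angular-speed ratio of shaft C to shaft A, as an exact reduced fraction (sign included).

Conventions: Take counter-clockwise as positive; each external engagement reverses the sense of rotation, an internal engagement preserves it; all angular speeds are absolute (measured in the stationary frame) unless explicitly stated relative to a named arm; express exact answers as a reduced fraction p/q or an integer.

class = fixed-axis compound train [2 meshes; 2 ratios multiply, 2 sense flips]
mesh 1 [90T→87T]: running ratio 30/29, sense −
mesh 2 [72T→27T]: running ratio 80/29, sense +
ω_out/ω_in = 80/29

80/29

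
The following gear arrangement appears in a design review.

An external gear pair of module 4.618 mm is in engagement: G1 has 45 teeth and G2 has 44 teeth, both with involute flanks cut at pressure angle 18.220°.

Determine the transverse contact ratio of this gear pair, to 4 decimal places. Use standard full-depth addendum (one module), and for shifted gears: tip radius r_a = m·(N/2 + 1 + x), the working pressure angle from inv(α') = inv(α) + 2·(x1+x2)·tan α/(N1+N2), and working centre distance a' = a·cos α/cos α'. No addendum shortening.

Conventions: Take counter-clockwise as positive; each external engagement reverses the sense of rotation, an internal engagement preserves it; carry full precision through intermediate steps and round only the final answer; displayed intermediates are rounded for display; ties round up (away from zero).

single-mesh involute tooth geometry (45T engaging 44T at module 4.618)
base radii: r_b1 = 98.695512, r_b2 = 96.502278
tip radii: r_a1 = 108.523000, r_a2 = 106.214000
no profile shift: α' = α, a' = a
action lengths: √(r_a1²−r_b1²) = 45.126904, √(r_a2²−r_b2²) = 44.370307
base pitch p_b = π·m·cos α = 13.780493
CR = (45.126904 + 44.370307 − 205.501000·sin 18.22000°)/13.780493 = 1.831860
contact ratio ≈ 1.8319

1.8319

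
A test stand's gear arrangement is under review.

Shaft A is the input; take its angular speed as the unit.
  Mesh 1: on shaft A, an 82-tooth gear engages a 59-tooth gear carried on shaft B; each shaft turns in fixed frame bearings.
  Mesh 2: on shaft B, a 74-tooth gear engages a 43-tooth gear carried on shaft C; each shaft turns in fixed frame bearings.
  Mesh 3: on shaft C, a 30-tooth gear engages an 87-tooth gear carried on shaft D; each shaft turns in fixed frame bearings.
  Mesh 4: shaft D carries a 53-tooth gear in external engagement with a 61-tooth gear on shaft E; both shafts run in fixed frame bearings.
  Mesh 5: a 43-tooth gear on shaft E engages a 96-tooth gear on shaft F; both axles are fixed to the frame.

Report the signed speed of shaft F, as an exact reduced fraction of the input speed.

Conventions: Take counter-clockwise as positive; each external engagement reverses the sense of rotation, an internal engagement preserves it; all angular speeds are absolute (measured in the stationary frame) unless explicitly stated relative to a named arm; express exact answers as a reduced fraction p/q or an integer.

-402005/1252452

5-mesh fixed-axis compound train (all bearings frame-fixed)
mesh 1 [82T→59T]: |ω|/ω_in = 1×82/59 = 82/59, sense flips to −
mesh 2 [74T→43T]: |ω|/ω_in = (82/59)×74/43 = 6068/2537, sense flips to +
mesh 3 [30T→87T]: |ω|/ω_in = (6068/2537)×30/87 = 60680/73573, sense flips to −
mesh 4 [53T→61T]: |ω|/ω_in = (60680/73573)×53/61 = 3216040/4487953, sense flips to +
mesh 5 [43T→96T]: |ω|/ω_in = (3216040/4487953)×43/96 = 402005/1252452, sense flips to −
signed output speed (× input speed) = -402005/1252452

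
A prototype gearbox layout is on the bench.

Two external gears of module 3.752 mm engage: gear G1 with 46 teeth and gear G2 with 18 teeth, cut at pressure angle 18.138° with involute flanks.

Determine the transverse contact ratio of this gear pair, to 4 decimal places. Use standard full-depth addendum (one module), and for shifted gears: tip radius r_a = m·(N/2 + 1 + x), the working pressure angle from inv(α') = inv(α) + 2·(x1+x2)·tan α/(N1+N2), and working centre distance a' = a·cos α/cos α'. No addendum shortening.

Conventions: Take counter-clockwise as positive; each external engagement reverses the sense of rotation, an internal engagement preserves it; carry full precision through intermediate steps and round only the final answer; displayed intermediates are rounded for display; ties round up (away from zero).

1.7193

single-mesh involute tooth geometry (46T engaging 18T at module 3.752)
base radii: r_b1 = 82.007906, r_b2 = 32.090050
tip radii: r_a1 = 90.048000, r_a2 = 37.520000
no profile shift: α' = α, a' = a
action lengths: √(r_a1²−r_b1²) = 37.193354, √(r_a2²−r_b2²) = 19.441684
base pitch p_b = π·m·cos α = 11.201541
CR = (37.193354 + 19.441684 − 120.064000·sin 18.13800°)/11.201541 = 1.719255
contact ratio ≈ 1.7193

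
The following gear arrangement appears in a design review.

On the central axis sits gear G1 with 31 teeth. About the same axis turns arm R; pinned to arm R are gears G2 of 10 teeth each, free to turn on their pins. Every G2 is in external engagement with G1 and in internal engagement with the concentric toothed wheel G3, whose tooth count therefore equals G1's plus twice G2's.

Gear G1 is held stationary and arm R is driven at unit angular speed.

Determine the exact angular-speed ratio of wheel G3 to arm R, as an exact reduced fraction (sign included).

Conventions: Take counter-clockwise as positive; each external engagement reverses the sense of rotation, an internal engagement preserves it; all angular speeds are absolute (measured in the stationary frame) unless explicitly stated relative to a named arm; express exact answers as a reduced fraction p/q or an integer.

82/51

recognized (axles ride arm R): planetary set, 31/10/51 teeth
ring teeth: 31 + 2·10 = 51
31(ω_sun−ω_arm) = −51(ω_ring−ω_arm),  ω_sun = 0, ω_arm = 1
ω_ring = 1 − (31/51)(0−1) = 82/51
ω_out/ω_in = 82/51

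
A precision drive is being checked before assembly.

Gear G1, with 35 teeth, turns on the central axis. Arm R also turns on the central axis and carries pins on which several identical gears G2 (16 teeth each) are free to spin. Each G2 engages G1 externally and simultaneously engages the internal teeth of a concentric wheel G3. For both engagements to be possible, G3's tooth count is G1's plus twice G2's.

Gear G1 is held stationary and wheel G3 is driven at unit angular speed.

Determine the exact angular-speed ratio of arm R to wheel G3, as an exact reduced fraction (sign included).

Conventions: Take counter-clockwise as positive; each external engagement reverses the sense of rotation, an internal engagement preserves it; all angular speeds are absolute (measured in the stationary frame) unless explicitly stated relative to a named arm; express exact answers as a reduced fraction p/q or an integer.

recognized (axles ride arm R): planetary set, 35/16/67 teeth
ring teeth: 35 + 2·16 = 67
35(ω_sun−ω_arm) = −67(ω_ring−ω_arm),  ω_sun = 0, ω_ring = 1
35(0−ω_arm) = −67(1−ω_arm)  ⇒  102·ω_arm = 67  ⇒  ω_arm = 67/102
ω_out/ω_in = 67/102

67/102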